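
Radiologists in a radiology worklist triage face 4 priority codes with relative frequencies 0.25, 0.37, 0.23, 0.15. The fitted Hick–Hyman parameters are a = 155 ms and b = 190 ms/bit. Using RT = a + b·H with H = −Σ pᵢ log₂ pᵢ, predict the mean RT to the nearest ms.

H = 0.25·log₂(1/0.25) + 0.37·log₂(1/0.37) + 0.23·log₂(1/0.23) + 0.15·log₂(1/0.15) = 1.9289 bits.
RT = 155 + 190 × 1.9289 = 521.50 ms.

521 ms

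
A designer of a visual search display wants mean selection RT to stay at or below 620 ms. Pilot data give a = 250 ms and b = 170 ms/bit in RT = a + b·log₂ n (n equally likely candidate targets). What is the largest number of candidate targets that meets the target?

4

170·log₂ n ≤ 620 − 250 = 370, giving log₂ n ≤ 2.1765 and n ≤ 4.520. The largest whole number is 4.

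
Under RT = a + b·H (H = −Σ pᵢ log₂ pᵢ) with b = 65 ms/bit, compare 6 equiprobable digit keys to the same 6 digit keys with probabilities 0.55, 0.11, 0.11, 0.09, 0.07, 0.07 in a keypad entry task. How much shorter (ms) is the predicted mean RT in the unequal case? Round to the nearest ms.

Equiprobable entropy H₀ = log₂ 6 = 2.5850 bits.
Skewed entropy H = −Σ pᵢ log₂ pᵢ = 2.0247 bits.
ΔRT = b·(H₀ − H) = 65 × 0.5603 = 36.42 ms.

36 ms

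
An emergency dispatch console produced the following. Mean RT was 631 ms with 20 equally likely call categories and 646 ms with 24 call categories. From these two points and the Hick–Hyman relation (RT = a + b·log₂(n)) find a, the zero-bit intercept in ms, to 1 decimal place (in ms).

The slope on a log₂ axis is (646 − 631) / (4.5850 − 4.3219) = 57.027 ms/bit.
a = RT₁ − b·log₂ n₁ = 631 − 57.027 × 4.3219 = 384.534 ms.

384.5 ms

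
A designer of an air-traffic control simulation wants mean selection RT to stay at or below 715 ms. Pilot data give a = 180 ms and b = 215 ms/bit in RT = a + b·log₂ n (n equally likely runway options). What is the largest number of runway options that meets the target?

215·log₂ n ≤ 715 − 180 = 535, giving log₂ n ≤ 2.4884 and n ≤ 5.611. The largest whole number is 5.

5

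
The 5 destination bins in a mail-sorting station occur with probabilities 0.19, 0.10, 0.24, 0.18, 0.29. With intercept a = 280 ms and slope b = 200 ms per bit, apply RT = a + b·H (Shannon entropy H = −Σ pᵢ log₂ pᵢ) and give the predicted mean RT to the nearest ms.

Entropy contributions −pᵢ log₂ pᵢ: 0.4552, 0.3322, 0.4941, 0.4453, 0.5179; sum H = 2.2448 bits.
RT = a + bH = 280 + 200·2.2448 = 728.95 ms.

729 ms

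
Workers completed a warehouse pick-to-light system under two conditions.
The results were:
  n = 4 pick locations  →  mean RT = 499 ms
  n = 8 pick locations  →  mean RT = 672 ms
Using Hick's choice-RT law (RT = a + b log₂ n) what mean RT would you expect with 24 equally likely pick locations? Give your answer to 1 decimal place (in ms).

946.2 ms

Solve the two-equation system in a and b:
  b = (672 − 499) / (log₂ 8 − log₂ 4) = 173 / (3 − 2) = 173.000 ms/bit
  a = 499 − 173.000 × 2 = 153.000 ms
Then RT(24) = 153.000 + 173.000 × log₂ 24 = 153.000 + 173.000 × 4.5850 ≈ 946.199 ms.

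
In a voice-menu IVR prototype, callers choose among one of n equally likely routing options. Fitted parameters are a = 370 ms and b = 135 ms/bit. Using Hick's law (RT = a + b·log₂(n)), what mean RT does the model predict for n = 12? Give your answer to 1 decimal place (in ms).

log₂(12) = 3.5850 bits, so RT = 370 + 135 × 3.5850 ≈ 853.970 ms.

854.0 ms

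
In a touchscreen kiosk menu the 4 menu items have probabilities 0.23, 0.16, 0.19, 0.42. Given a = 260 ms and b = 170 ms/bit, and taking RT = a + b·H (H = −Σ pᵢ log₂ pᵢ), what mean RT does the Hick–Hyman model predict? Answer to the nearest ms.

582 ms

Entropy contributions −pᵢ log₂ pᵢ: 0.4877, 0.4230, 0.4552, 0.5256; sum H = 1.8916 bits.
RT = a + bH = 260 + 170·1.8916 = 581.56 ms.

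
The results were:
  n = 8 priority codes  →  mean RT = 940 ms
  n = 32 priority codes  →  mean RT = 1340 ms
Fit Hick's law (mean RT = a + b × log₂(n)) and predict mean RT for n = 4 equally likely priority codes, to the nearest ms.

Solve the two-equation system in a and b:
  b = (1340 − 940) / (log₂ 32 − log₂ 8) = 400 / (5 − 3) = 200 ms/bit
  a = 940 − 200 × 3 = 340 ms
Then RT(4) = 340 + 200 × log₂ 4 = 340 + 200 × 2 ≈ 740.000 ms.

740 ms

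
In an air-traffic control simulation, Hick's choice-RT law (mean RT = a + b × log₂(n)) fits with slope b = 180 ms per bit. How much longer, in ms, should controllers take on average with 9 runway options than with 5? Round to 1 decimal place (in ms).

ΔRT = (a + b log₂ n₂) − (a + b log₂ n₁) = b·(log₂ n₂ − log₂ n₁).
log₂(9) − log₂(5) = 3.1699 − 2.3219 = 0.8480.
ΔRT = 180 × 0.8480 = 152.639 ms.

152.6 ms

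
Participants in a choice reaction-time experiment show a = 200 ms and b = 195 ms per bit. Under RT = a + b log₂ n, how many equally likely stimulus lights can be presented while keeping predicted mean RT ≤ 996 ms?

195·log₂ n ≤ 996 − 200 = 796, giving log₂ n ≤ 4.0821 and n ≤ 16.936. The largest whole number is 16.

16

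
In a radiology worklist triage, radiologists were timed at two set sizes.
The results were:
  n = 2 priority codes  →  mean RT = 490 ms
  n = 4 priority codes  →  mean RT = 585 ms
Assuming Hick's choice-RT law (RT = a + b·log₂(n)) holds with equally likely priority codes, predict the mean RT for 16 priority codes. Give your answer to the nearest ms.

RT is linear in log₂ n, so two points fix the line:
  b = (585 − 490) / (log₂ 4 − log₂ 2) = 95 / (2 − 1) = 95 ms/bit
  a = 490 − 95 × 1 = 395 ms
Then RT(16) = 395 + 95 × log₂ 16 = 395 + 95 × 4 ≈ 775.000 ms.

775 ms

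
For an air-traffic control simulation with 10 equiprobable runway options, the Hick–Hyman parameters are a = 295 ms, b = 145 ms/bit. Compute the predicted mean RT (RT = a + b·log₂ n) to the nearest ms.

log₂(10) = 3.3219 bits, so RT = 295 + 145 × 3.3219 ≈ 776.680 ms.

777 ms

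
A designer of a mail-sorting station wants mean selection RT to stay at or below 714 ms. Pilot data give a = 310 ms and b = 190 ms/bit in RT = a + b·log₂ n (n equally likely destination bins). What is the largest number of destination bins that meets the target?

Information budget: (714 − 310)/190 = 2.1263 bits, so n ≤ 2^2.1263 = 4.366 → at most 4.

4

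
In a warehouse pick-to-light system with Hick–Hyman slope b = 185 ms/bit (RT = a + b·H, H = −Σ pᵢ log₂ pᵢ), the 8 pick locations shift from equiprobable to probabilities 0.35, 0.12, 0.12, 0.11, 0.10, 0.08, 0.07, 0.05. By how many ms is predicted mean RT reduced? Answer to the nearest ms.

Equiprobable entropy H₀ = log₂ 8 = 3.0000 bits.
Skewed entropy H = −Σ pᵢ log₂ pᵢ = 2.7229 bits.
ΔRT = b·(H₀ − H) = 185 × 0.2771 = 51.27 ms.

51 ms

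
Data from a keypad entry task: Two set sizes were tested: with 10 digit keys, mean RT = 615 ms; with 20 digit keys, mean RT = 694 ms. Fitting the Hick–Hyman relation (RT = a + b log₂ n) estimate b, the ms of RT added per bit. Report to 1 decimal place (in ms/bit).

Slope: b = (694 − 615) / (log₂ 20 − log₂ 10) = 79/1.0000 = 79.000 ms/bit.

79.0 ms/bit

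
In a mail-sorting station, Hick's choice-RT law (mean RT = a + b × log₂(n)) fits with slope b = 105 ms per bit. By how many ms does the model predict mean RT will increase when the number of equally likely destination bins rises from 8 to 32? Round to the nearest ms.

Only the slope matters, since a is common to both: ΔRT = b·log₂(n₂/n₁).
log₂(32) − log₂(8) = log₂(32/8) = log₂(4) = 2.
ΔRT = 105 × 2.0000 = 210.000 ms.

210 ms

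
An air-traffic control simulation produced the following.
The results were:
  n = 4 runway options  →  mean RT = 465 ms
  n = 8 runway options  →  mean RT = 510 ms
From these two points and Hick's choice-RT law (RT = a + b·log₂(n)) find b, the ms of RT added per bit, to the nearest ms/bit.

45 ms/bit

b = (RT₂ − RT₁)/(log₂ n₂ − log₂ n₁) = (510 − 465)/(3 − 2) = 45 ms/bit.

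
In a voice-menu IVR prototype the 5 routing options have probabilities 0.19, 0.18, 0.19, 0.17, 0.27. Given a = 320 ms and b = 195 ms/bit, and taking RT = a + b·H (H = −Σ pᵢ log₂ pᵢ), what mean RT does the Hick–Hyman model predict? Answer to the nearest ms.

769 ms

Entropy contributions −pᵢ log₂ pᵢ: 0.4552, 0.4453, 0.4552, 0.4346, 0.5100; sum H = 2.3004 bits.
RT = a + bH = 320 + 195·2.3004 = 768.57 ms.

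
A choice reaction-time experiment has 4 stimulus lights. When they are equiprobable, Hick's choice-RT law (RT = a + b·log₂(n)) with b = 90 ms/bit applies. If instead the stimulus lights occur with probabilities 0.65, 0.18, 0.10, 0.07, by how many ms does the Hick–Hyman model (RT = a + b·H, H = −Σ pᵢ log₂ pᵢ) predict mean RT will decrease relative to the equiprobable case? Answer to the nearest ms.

49 ms

Equiprobable entropy H₀ = log₂ 4 = 2.0000 bits.
Skewed entropy H = −Σ pᵢ log₂ pᵢ = 1.4500 bits.
ΔRT = b·(H₀ − H) = 90 × 0.5500 = 49.50 ms.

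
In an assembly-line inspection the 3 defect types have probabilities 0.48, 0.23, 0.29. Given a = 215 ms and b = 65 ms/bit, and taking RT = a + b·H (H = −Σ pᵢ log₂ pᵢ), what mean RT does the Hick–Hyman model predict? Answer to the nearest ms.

Entropy contributions −pᵢ log₂ pᵢ: 0.5083, 0.4877, 0.5179; sum H = 1.5138 bits.
RT = a + bH = 215 + 65·1.5138 = 313.40 ms.

313 ms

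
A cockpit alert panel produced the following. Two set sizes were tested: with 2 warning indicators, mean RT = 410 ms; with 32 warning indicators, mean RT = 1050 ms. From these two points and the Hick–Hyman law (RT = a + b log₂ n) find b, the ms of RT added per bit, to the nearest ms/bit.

160 ms/bit

The slope on a log₂ axis is (1050 − 410) / (5 − 1) = 160 ms/bit.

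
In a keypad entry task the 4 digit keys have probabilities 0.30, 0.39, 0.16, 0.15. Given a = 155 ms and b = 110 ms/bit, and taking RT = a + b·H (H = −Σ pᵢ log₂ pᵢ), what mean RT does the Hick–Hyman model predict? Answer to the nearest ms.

362 ms

Entropy contributions −pᵢ log₂ pᵢ: 0.5211, 0.5298, 0.4230, 0.4105; sum H = 1.8844 bits.
RT = a + bH = 155 + 110·1.8844 = 362.29 ms.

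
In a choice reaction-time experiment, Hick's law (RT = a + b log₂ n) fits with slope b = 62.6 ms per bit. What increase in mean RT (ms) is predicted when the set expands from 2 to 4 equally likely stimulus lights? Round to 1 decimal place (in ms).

Only the slope matters, since a is common to both: ΔRT = b·log₂(n₂/n₁).
log₂(4) − log₂(2) = log₂(4/2) = log₂(2) = 1.
ΔRT = 62.6 × 1.0000 = 62.600 ms.

62.6 ms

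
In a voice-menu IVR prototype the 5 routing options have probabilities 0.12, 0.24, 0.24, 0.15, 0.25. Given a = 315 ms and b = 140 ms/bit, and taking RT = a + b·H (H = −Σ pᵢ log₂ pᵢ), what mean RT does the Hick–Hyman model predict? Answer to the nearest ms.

H = 0.12·log₂(1/0.12) + 0.24·log₂(1/0.24) + 0.24·log₂(1/0.24) + 0.15·log₂(1/0.15) + 0.25·log₂(1/0.25) = 2.2659 bits.
RT = 315 + 140 × 2.2659 = 632.22 ms.

632 ms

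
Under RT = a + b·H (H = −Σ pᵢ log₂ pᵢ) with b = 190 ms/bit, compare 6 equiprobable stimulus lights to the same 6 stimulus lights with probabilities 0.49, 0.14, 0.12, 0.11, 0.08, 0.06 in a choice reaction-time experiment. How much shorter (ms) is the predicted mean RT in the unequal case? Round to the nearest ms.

82 ms

Equiprobable entropy H₀ = log₂ 6 = 2.5850 bits.
Skewed entropy H = −Σ pᵢ log₂ pᵢ = 2.1538 bits.
ΔRT = b·(H₀ − H) = 190 × 0.4312 = 81.92 ms.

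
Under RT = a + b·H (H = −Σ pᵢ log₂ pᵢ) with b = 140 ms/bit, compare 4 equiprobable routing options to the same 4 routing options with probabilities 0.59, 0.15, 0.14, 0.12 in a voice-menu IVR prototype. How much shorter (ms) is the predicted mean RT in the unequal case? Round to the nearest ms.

53 ms

The RT saving is b·ΔH. Equiprobable H₀ = log₂(4) = 2.0000 bits; with the given probabilities H = 1.6238 bits.
b·(H₀ − H) = 140 × (2.0000 − 1.6238) = 52.66 ms.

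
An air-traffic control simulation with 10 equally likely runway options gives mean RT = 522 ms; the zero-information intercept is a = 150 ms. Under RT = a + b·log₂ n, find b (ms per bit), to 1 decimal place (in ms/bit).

112.0 ms/bit

b = (522 − 150) / log₂(10) = 372 / 3.3219 = 111.983 ms/bit.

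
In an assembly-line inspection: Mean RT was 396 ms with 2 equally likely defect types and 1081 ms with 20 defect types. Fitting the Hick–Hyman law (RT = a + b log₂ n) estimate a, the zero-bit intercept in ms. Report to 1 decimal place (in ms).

189.8 ms

Slope: b = (1081 − 396) / (log₂ 20 − log₂ 2) = 685/3.3219 = 206.206 ms/bit.
a = RT₁ − b·log₂ n₁ = 396 − 206.206 × 1 = 189.794 ms.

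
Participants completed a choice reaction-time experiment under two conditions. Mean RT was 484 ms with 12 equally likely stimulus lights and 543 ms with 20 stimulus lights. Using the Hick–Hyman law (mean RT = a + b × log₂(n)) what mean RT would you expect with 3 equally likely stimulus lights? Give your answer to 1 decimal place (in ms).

RT is linear in log₂ n, so two points fix the line:
  b = (543 − 484) / (log₂ 20 − log₂ 12) = 59 / (4.3219 − 3.5850) = 80.058 ms/bit
  a = 484 − 80.058 × 3.5850 = 196.995 ms
Then RT(3) = 196.995 + 80.058 × log₂ 3 = 196.995 + 80.058 × 1.5850 ≈ 323.884 ms.

323.9 ms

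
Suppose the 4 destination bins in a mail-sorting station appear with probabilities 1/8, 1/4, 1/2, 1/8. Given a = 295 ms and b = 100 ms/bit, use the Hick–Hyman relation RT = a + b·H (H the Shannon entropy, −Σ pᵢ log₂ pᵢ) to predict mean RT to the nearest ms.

470 ms

H = −Σ pᵢ log₂ pᵢ = 0.125·3 + 0.25·2 + 0.5·1 + 0.125·3 = 1.750 bits.
RT = 295 + 100 × 1.750 = 470.00 ms.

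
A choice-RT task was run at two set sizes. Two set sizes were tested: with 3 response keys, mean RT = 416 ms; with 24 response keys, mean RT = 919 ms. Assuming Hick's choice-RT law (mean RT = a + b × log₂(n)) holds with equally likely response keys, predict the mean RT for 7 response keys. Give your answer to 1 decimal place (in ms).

RT is linear in log₂ n, so two points fix the line:
  b = (919 − 416) / (log₂ 24 − log₂ 3) = 503 / (4.5850 − 1.5850) = 167.667 ms/bit
  a = 416 − 167.667 × 1.5850 = 150.255 ms
Then RT(7) = 150.255 + 167.667 × log₂ 7 = 150.255 + 167.667 × 2.8074 ≈ 620.954 ms.

621.0 ms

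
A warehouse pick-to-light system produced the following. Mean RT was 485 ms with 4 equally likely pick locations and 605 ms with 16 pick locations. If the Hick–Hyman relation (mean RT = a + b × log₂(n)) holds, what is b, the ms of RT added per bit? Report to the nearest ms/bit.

60 ms/bit

b = (RT₂ − RT₁)/(log₂ n₂ − log₂ n₁) = (605 − 485)/(4 − 2) = 60 ms/bit.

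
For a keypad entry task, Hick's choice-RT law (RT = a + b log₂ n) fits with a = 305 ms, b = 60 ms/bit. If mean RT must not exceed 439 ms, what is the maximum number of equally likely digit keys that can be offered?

4

60·log₂ n ≤ 439 − 305 = 134, giving log₂ n ≤ 2.2333 and n ≤ 4.702. The largest whole number is 4.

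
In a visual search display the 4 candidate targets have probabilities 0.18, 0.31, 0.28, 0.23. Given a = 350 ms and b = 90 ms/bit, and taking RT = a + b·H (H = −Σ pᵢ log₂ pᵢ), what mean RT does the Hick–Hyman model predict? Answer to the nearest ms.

H = 0.18·log₂(1/0.18) + 0.31·log₂(1/0.31) + 0.28·log₂(1/0.28) + 0.23·log₂(1/0.23) = 1.9710 bits.
RT = 350 + 90 × 1.9710 = 527.39 ms.

527 ms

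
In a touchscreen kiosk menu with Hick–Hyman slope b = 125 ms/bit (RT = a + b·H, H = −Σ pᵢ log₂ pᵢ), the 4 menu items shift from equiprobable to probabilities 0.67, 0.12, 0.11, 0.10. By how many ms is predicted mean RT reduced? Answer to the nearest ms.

The RT saving is b·ΔH. Equiprobable H₀ = log₂(4) = 2.0000 bits; with the given probabilities H = 1.4367 bits.
b·(H₀ − H) = 125 × (2.0000 − 1.4367) = 70.42 ms.

70 ms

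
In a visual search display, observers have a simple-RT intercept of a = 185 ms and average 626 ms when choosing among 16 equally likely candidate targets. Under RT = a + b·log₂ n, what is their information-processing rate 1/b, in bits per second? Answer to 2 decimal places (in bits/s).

b = (626 − 185)/log₂ 16 = 441/4 = 110.250 ms per bit = 0.11025 s/bit; the reciprocal is 9.070 bits/s.

9.07 bits/s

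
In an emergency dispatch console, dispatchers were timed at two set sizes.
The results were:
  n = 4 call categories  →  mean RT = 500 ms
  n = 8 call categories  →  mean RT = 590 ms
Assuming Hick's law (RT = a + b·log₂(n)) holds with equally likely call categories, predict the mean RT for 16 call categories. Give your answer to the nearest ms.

Solve the two-equation system in a and b:
  b = (590 − 500) / (log₂ 8 − log₂ 4) = 90 / (3 − 2) = 90 ms/bit
  a = 500 − 90 × 2 = 320 ms
Then RT(16) = 320 + 90 × log₂ 16 = 320 + 90 × 4 ≈ 680.000 ms.

680 ms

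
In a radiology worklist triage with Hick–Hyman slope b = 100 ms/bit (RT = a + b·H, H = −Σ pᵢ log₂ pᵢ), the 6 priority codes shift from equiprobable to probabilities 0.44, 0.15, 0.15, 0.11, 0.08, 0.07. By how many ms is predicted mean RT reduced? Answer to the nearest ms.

The RT saving is b·ΔH. Equiprobable H₀ = log₂(6) = 2.5850 bits; with the given probabilities H = 2.2526 bits.
b·(H₀ − H) = 100 × (2.5850 − 2.2526) = 33.24 ms.

33 ms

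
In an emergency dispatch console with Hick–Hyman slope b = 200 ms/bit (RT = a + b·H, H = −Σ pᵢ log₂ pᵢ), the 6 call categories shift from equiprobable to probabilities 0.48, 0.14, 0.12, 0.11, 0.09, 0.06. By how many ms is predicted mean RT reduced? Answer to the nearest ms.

81 ms

Equiprobable entropy H₀ = log₂ 6 = 2.5850 bits.
Skewed entropy H = −Σ pᵢ log₂ pᵢ = 2.1789 bits.
ΔRT = b·(H₀ − H) = 200 × 0.4060 = 81.21 ms.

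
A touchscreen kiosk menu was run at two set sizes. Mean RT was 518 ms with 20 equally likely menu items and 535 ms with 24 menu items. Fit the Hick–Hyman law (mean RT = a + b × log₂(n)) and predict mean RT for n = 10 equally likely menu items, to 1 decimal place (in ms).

Solve the two-equation system in a and b:
  b = (535 − 518) / (log₂ 24 − log₂ 20) = 17 / (4.5850 − 4.3219) = 64.630 ms/bit
  a = 518 − 64.630 × 4.3219 = 238.672 ms
Then RT(10) = 238.672 + 64.630 × log₂ 10 = 238.672 + 64.630 × 3.3219 ≈ 453.370 ms.

453.4 ms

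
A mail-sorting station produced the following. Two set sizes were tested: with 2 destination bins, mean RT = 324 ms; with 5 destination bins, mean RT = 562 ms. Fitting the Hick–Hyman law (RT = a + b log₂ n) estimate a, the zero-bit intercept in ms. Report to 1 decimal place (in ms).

144.0 ms

Slope: b = (562 − 324) / (log₂ 5 − log₂ 2) = 238/1.3219 = 180.040 ms/bit.
a = RT₁ − b·log₂ n₁ = 324 − 180.040 × 1 = 143.960 ms.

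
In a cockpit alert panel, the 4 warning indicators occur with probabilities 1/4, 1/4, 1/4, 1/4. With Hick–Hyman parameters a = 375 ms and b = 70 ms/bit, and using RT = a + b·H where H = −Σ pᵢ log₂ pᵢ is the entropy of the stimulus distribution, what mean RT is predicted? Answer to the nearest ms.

H = −Σ pᵢ log₂ pᵢ = 0.25·2 + 0.25·2 + 0.25·2 + 0.25·2 = 2.000 bits.
RT = 375 + 70 × 2.000 = 515.00 ms.

515 ms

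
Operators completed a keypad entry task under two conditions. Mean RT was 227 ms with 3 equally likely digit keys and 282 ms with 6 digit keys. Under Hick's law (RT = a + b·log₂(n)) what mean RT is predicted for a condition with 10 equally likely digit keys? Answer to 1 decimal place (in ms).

RT is linear in log₂ n, so two points fix the line:
  b = (282 − 227) / (log₂ 6 − log₂ 3) = 55 / (2.5850 − 1.5850) = 55.000 ms/bit
  a = 227 − 55.000 × 1.5850 = 139.827 ms
Then RT(10) = 139.827 + 55.000 × log₂ 10 = 139.827 + 55.000 × 3.3219 ≈ 322.533 ms.

322.5 ms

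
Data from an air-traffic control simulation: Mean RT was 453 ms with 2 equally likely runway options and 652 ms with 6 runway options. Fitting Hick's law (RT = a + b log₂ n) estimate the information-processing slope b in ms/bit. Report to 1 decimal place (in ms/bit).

b = (RT₂ − RT₁)/(log₂ n₂ − log₂ n₁) = (652 − 453)/(2.5850 − 1) = 125.555 ms/bit.

125.6 ms/bit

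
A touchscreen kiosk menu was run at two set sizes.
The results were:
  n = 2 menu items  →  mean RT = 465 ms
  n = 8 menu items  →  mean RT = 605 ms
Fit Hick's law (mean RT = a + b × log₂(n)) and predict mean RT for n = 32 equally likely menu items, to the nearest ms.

745 ms

With log₂ n on the abscissa the relation is linear; from the two conditions:
  b = (605 − 465) / (log₂ 8 − log₂ 2) = 140 / (3 − 1) = 70 ms/bit
  a = 465 − 70 × 1 = 395 ms
Then RT(32) = 395 + 70 × log₂ 32 = 395 + 70 × 5 ≈ 745.000 ms.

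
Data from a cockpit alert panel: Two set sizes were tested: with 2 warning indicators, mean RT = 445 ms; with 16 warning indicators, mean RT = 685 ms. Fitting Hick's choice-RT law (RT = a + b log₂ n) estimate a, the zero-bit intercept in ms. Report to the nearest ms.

b = (RT₂ − RT₁)/(log₂ n₂ − log₂ n₁) = (685 − 445)/(4 − 1) = 80 ms/bit.
Intercept: a = 445 − 80·log₂(2) = 365.000 ms.

365 ms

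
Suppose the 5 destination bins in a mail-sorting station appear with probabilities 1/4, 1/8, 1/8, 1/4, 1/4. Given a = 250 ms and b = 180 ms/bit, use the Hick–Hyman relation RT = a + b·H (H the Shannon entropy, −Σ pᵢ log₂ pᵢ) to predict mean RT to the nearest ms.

655 ms

Each term −pᵢ log₂ pᵢ: 0.25·2 + 0.125·3 + 0.125·3 + 0.25·2 + 0.25·2; summed, H = 2.250 bits.
Mean RT = a + bH = 250 + 180·2.250 = 655.00 ms.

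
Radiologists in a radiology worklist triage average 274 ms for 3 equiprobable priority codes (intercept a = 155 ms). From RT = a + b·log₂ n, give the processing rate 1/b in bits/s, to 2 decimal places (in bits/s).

13.32 bits/s

b = (274 − 155)/log₂ 3 = 119/1.5850 = 75.081 ms per bit = 0.07508 s/bit; the reciprocal is 13.319 bits/s.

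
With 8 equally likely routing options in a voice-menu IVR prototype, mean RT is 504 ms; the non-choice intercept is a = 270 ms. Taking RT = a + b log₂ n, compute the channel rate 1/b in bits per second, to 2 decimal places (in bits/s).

12.82 bits/s

Choice component = 504 − 270 = 234 ms over log₂(8) = 3 bits.
b = 234 / 3 = 78.000 ms/bit, so 1/b = 12.821 bits/s.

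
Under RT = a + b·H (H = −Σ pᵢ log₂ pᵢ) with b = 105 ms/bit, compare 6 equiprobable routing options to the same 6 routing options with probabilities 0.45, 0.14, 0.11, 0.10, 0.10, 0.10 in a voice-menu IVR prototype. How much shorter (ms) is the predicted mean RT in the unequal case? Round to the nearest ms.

Equiprobable entropy H₀ = log₂ 6 = 2.5850 bits.
Skewed entropy H = −Σ pᵢ log₂ pᵢ = 2.2624 bits.
ΔRT = b·(H₀ − H) = 105 × 0.3226 = 33.87 ms.

34 ms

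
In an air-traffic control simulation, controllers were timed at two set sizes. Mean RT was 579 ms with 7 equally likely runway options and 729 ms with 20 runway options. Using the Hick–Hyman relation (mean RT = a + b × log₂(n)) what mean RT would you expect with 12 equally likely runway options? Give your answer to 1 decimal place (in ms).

656.0 ms

RT is linear in log₂ n, so two points fix the line:
  b = (729 − 579) / (log₂ 20 − log₂ 7) = 150 / (4.3219 − 2.8074) = 99.038 ms/bit
  a = 579 − 99.038 × 2.8074 = 300.966 ms
Then RT(12) = 300.966 + 99.038 × log₂ 12 = 300.966 + 99.038 × 3.5850 ≈ 656.013 ms.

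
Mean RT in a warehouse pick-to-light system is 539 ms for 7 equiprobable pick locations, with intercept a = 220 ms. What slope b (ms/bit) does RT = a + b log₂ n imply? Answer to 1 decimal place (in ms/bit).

7 alternatives carry log₂ 7 = 2.8074 bits; the choice cost is 539 − 220 = 319 ms, so b = 319/2.8074 = 113.630 ms/bit.

113.6 ms/bit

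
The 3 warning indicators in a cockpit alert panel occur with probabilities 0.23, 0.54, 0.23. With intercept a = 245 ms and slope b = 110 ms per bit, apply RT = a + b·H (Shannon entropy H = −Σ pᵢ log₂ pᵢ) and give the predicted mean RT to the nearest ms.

Entropy contributions −pᵢ log₂ pᵢ: 0.4877, 0.4800, 0.4877; sum H = 1.4554 bits.
RT = a + bH = 245 + 110·1.4554 = 405.09 ms.

405 ms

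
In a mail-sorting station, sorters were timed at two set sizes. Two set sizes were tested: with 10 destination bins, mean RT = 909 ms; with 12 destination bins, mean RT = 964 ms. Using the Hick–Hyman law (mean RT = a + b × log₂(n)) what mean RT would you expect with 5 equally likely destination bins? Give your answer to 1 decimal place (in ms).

With log₂ n on the abscissa the relation is linear; from the two conditions:
  b = (964 − 909) / (log₂ 12 − log₂ 10) = 55 / (3.5850 − 3.3219) = 209.098 ms/bit
  a = 909 − 209.098 × 3.3219 = 214.391 ms
Then RT(5) = 214.391 + 209.098 × log₂ 5 = 214.391 + 209.098 × 2.3219 ≈ 699.902 ms.

699.9 ms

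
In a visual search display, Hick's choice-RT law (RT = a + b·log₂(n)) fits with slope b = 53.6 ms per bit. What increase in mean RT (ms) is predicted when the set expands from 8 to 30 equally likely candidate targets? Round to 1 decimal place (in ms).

The intercept a cancels: ΔRT = b·(log₂ n₂ − log₂ n₁) = b·log₂(n₂/n₁).
log₂(30) − log₂(8) = 4.9069 − 3 = 1.9069.
ΔRT = 53.6 × 1.9069 = 102.209 ms.

102.2 ms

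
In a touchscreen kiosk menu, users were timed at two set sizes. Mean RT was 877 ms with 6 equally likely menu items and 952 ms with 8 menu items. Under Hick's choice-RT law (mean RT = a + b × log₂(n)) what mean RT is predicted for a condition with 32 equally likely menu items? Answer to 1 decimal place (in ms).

Fit slope and intercept:
  b = (952 − 877) / (log₂ 8 − log₂ 6) = 75 / (3 − 2.5850) = 180.707 ms/bit
  a = 877 − 180.707 × 2.5850 = 409.880 ms
Then RT(32) = 409.880 + 180.707 × log₂ 32 = 409.880 + 180.707 × 5 ≈ 1313.413 ms.

1313.4 ms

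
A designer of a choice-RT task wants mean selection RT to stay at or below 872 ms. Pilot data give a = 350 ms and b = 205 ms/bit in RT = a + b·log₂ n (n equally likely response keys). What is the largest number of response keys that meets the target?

Set 350 + 205·log₂ n ≤ 872 → log₂ n ≤ (872 − 350)/205 = 2.5463.
So n ≤ 2^2.5463 = 5.842; the largest integer n is 5.

5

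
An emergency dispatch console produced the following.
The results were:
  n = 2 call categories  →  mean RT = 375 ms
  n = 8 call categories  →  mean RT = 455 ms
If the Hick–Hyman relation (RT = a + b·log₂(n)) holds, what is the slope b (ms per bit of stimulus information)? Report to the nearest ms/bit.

40 ms/bit

b = (RT₂ − RT₁)/(log₂ n₂ − log₂ n₁) = (455 − 375)/(3 − 1) = 40 ms/bit.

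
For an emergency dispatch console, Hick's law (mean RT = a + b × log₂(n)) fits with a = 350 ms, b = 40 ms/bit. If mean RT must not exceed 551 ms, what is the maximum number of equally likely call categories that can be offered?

32

Information budget: (551 − 350)/40 = 5.0250 bits, so n ≤ 2^5.0250 = 32.559 → at most 32.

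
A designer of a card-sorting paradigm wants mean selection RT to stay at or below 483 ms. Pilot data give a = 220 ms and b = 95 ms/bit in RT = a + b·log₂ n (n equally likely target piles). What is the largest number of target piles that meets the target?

6

95·log₂ n ≤ 483 − 220 = 263, giving log₂ n ≤ 2.7684 and n ≤ 6.814. The largest whole number is 6.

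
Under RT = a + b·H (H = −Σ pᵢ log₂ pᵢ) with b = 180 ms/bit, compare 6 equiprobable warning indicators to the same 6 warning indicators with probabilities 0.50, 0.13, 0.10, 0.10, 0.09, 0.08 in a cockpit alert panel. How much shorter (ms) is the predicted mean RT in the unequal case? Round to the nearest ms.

78 ms

Equiprobable entropy H₀ = log₂ 6 = 2.5850 bits.
Skewed entropy H = −Σ pᵢ log₂ pᵢ = 2.1512 bits.
ΔRT = b·(H₀ − H) = 180 × 0.4338 = 78.08 ms.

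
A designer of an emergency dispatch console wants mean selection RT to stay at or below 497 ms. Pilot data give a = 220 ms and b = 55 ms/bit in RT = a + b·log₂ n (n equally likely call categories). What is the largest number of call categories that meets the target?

32

55·log₂ n ≤ 497 − 220 = 277, giving log₂ n ≤ 5.0364 and n ≤ 32.817. The largest whole number is 32.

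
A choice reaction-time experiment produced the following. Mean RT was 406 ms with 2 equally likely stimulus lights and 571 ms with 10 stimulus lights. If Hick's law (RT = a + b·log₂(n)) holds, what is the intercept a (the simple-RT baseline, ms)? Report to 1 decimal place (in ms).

334.9 ms

Slope: b = (571 − 406) / (log₂ 10 − log₂ 2) = 165/2.3219 = 71.062 ms/bit.
Intercept: a = 406 − 71.062·log₂(2) = 334.938 ms.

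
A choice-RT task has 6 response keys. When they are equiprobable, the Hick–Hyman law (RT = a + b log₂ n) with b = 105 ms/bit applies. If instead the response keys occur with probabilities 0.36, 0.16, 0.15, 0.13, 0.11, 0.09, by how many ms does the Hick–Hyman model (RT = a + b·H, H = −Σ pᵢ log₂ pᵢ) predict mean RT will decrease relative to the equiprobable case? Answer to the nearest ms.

18 ms

Equiprobable entropy H₀ = log₂ 6 = 2.5850 bits.
Skewed entropy H = −Σ pᵢ log₂ pᵢ = 2.4098 bits.
ΔRT = b·(H₀ − H) = 105 × 0.1752 = 18.40 ms.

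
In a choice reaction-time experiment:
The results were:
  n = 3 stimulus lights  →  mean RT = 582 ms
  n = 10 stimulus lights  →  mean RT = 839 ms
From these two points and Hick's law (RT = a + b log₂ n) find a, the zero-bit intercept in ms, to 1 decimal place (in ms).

The slope on a log₂ axis is (839 − 582) / (3.3219 − 1.5850) = 147.959 ms/bit.
a = RT₁ − b·log₂ n₁ = 582 − 147.959 × 1.5850 = 347.490 ms.

347.5 ms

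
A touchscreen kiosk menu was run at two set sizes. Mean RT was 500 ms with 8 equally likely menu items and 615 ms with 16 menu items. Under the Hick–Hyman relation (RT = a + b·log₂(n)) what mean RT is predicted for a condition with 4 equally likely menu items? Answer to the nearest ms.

Fit slope and intercept:
  b = (615 − 500) / (log₂ 16 − log₂ 8) = 115 / (4 − 3) = 115 ms/bit
  a = 500 − 115 × 3 = 155 ms
Then RT(4) = 155 + 115 × log₂ 4 = 155 + 115 × 2 ≈ 385.000 ms.

385 ms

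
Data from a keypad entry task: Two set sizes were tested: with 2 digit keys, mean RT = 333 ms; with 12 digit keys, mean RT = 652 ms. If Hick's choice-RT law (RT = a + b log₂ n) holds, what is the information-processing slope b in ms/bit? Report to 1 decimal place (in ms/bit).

123.4 ms/bit

Slope: b = (652 − 333) / (log₂ 12 − log₂ 2) = 319/2.5850 = 123.406 ms/bit.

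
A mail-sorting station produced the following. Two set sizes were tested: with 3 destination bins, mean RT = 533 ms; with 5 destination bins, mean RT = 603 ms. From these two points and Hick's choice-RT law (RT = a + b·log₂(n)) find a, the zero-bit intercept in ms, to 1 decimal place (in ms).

b = (RT₂ − RT₁)/(log₂ n₂ − log₂ n₁) = (603 − 533)/(2.3219 − 1.5850) = 94.984 ms/bit.
Intercept: a = 533 − 94.984·log₂(3) = 382.454 ms.

382.5 ms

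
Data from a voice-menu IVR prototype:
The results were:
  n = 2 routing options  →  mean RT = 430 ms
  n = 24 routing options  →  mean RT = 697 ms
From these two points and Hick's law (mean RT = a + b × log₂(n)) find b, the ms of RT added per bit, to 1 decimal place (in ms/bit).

Slope: b = (697 − 430) / (log₂ 24 − log₂ 2) = 267/3.5850 = 74.478 ms/bit.

74.5 ms/bit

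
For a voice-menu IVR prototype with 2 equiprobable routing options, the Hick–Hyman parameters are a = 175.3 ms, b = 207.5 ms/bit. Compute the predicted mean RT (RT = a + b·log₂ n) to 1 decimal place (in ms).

log₂(2) = 1 bits, so RT = 175.3 + 207.5 × 1 ≈ 382.800 ms.

382.8 ms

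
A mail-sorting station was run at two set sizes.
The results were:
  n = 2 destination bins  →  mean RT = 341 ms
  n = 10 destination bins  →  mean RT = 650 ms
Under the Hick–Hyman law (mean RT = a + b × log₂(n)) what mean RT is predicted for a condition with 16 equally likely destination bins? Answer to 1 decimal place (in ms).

Solve the two-equation system in a and b:
  b = (650 − 341) / (log₂ 10 − log₂ 2) = 309 / (3.3219 − 1) = 133.079 ms/bit
  a = 341 − 133.079 × 1 = 207.921 ms
Then RT(16) = 207.921 + 133.079 × log₂ 16 = 207.921 + 133.079 × 4 ≈ 740.237 ms.

740.2 ms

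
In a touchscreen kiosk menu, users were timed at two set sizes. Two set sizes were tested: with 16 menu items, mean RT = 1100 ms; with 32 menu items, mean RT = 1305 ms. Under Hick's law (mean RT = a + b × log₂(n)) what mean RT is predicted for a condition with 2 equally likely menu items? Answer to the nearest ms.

Fit slope and intercept:
  b = (1305 − 1100) / (log₂ 32 − log₂ 16) = 205 / (5 − 4) = 205 ms/bit
  a = 1100 − 205 × 4 = 280 ms
Then RT(2) = 280 + 205 × log₂ 2 = 280 + 205 × 1 ≈ 485.000 ms.

485 ms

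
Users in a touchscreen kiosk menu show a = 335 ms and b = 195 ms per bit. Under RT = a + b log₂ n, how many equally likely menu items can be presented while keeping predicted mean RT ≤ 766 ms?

4

195·log₂ n ≤ 766 − 335 = 431, giving log₂ n ≤ 2.2103 and n ≤ 4.628. The largest whole number is 4.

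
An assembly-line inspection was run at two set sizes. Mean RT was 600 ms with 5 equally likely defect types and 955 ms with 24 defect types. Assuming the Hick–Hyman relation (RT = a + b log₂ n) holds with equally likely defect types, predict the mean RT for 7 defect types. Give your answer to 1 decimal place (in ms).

676.1 ms

Fit slope and intercept:
  b = (955 − 600) / (log₂ 24 − log₂ 5) = 355 / (4.5850 − 2.3219) = 156.869 ms/bit
  a = 600 − 156.869 × 2.3219 = 235.761 ms
Then RT(7) = 235.761 + 156.869 × log₂ 7 = 235.761 + 156.869 × 2.8074 ≈ 676.148 ms.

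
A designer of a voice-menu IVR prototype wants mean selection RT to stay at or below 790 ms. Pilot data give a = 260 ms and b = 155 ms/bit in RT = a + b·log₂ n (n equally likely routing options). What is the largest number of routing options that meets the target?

Information budget: (790 − 260)/155 = 3.4194 bits, so n ≤ 2^3.4194 = 10.699 → at most 10.

10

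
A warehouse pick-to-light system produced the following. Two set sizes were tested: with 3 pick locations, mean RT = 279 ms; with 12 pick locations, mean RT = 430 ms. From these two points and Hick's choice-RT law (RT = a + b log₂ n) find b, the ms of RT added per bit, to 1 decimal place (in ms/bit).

The slope on a log₂ axis is (430 − 279) / (3.5850 − 1.5850) = 75.500 ms/bit.

75.5 ms/bit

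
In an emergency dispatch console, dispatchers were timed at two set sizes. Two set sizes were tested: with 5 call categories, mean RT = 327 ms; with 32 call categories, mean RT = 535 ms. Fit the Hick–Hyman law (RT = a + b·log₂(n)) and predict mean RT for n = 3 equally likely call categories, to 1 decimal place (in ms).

269.8 ms

Fit slope and intercept:
  b = (535 − 327) / (log₂ 32 − log₂ 5) = 208 / (5 − 2.3219) = 77.668 ms/bit
  a = 327 − 77.668 × 2.3219 = 146.661 ms
Then RT(3) = 146.661 + 77.668 × log₂ 3 = 146.661 + 77.668 × 1.5850 ≈ 269.761 ms.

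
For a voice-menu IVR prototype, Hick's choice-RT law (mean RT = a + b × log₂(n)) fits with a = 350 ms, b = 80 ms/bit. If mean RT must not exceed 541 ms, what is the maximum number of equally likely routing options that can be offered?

5

80·log₂ n ≤ 541 − 350 = 191, giving log₂ n ≤ 2.3875 and n ≤ 5.232. The largest whole number is 5.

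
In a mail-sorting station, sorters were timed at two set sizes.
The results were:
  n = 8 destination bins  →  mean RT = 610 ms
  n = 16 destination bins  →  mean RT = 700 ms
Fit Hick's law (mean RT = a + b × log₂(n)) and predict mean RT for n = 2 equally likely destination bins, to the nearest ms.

430 ms

Fit slope and intercept:
  b = (700 − 610) / (log₂ 16 − log₂ 8) = 90 / (4 − 3) = 90 ms/bit
  a = 610 − 90 × 3 = 340 ms
Then RT(2) = 340 + 90 × log₂ 2 = 340 + 90 × 1 ≈ 430.000 ms.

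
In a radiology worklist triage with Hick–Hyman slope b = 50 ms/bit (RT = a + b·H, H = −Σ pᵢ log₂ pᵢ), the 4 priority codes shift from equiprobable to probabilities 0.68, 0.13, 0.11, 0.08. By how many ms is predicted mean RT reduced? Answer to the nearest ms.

30 ms

Equiprobable entropy H₀ = log₂ 4 = 2.0000 bits.
Skewed entropy H = −Σ pᵢ log₂ pᵢ = 1.4028 bits.
ΔRT = b·(H₀ − H) = 50 × 0.5972 = 29.86 ms.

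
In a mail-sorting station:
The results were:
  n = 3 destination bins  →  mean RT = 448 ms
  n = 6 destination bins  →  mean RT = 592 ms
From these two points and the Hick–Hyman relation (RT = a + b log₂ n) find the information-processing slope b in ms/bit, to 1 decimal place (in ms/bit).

The slope on a log₂ axis is (592 − 448) / (2.5850 − 1.5850) = 144.000 ms/bit.

144.0 ms/bit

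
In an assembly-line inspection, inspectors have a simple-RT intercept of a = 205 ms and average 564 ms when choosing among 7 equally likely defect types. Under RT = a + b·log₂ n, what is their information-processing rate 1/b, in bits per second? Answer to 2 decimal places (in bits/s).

7.82 bits/s

b = (564 − 205)/log₂ 7 = 359/2.8074 = 127.878 ms per bit = 0.12788 s/bit; the reciprocal is 7.820 bits/s.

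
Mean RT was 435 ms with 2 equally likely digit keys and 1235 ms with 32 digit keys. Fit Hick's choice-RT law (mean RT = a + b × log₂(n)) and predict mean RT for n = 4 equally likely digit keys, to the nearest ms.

Solve the two-equation system in a and b:
  b = (1235 − 435) / (log₂ 32 − log₂ 2) = 800 / (5 − 1) = 200 ms/bit
  a = 435 − 200 × 1 = 235 ms
Then RT(4) = 235 + 200 × log₂ 4 = 235 + 200 × 2 ≈ 635.000 ms.

635 ms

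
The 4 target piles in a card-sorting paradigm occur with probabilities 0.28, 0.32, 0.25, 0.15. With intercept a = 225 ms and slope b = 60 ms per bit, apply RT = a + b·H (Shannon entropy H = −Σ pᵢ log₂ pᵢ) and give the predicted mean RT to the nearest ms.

342 ms

H = 0.28·log₂(1/0.28) + 0.32·log₂(1/0.32) + 0.25·log₂(1/0.25) + 0.15·log₂(1/0.15) = 1.9508 bits.
RT = 225 + 60 × 1.9508 = 342.05 ms.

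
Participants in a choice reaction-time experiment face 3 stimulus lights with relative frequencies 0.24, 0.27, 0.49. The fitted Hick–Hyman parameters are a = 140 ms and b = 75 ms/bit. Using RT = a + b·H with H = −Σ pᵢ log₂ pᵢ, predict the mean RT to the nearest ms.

253 ms

Entropy contributions −pᵢ log₂ pᵢ: 0.4941, 0.5100, 0.5043; sum H = 1.5084 bits.
RT = a + bH = 140 + 75·1.5084 = 253.13 ms.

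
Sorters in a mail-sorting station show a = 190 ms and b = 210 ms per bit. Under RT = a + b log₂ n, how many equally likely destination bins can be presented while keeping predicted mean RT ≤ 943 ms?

Set 190 + 210·log₂ n ≤ 943 → log₂ n ≤ (943 − 190)/210 = 3.5857.
So n ≤ 2^3.5857 = 12.006; the largest integer n is 12.

12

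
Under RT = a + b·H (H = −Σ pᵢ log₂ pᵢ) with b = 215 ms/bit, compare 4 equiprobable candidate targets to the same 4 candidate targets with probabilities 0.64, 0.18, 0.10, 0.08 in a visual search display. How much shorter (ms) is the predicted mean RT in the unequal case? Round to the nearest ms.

112 ms

The RT saving is b·ΔH. Equiprobable H₀ = log₂(4) = 2.0000 bits; with the given probabilities H = 1.4811 bits.
b·(H₀ − H) = 215 × (2.0000 − 1.4811) = 111.57 ms.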